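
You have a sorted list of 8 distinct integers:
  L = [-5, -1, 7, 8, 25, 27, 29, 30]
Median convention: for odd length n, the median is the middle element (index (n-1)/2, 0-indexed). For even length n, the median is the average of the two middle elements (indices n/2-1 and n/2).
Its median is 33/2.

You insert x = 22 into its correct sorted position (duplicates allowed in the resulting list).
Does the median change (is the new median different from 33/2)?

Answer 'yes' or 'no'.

Old median = 33/2
Insert x = 22
New median = 22
Changed? yes

Answer: yes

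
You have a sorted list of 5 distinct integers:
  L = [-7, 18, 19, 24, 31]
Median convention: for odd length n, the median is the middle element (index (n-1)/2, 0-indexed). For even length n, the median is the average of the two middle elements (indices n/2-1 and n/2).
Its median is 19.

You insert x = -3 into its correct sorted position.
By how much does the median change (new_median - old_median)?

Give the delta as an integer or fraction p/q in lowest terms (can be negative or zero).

Old median = 19
After inserting x = -3: new sorted = [-7, -3, 18, 19, 24, 31]
New median = 37/2
Delta = 37/2 - 19 = -1/2

Answer: -1/2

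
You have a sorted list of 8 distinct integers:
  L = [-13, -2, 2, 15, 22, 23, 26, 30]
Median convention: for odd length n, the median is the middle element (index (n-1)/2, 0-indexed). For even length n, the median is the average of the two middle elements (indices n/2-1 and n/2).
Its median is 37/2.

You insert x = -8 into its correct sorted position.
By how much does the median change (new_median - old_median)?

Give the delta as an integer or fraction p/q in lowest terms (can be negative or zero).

Old median = 37/2
After inserting x = -8: new sorted = [-13, -8, -2, 2, 15, 22, 23, 26, 30]
New median = 15
Delta = 15 - 37/2 = -7/2

Answer: -7/2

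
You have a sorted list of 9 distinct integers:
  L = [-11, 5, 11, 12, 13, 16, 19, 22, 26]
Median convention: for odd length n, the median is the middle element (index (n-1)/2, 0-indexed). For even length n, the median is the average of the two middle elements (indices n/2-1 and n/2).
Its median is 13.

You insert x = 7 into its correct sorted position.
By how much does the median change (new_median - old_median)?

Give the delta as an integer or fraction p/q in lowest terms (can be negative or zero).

Answer: -1/2

Derivation:
Old median = 13
After inserting x = 7: new sorted = [-11, 5, 7, 11, 12, 13, 16, 19, 22, 26]
New median = 25/2
Delta = 25/2 - 13 = -1/2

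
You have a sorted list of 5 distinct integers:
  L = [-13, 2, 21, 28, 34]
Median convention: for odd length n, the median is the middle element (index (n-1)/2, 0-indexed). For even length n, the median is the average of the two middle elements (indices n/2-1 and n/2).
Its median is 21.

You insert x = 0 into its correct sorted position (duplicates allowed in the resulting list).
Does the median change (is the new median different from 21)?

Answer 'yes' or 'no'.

Old median = 21
Insert x = 0
New median = 23/2
Changed? yes

Answer: yes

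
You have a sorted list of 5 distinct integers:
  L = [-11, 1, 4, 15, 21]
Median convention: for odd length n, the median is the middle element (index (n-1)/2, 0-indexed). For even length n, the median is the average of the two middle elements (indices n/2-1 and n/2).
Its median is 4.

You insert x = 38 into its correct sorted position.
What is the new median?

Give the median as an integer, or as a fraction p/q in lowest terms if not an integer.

Old list (sorted, length 5): [-11, 1, 4, 15, 21]
Old median = 4
Insert x = 38
Old length odd (5). Middle was index 2 = 4.
New length even (6). New median = avg of two middle elements.
x = 38: 5 elements are < x, 0 elements are > x.
New sorted list: [-11, 1, 4, 15, 21, 38]
New median = 19/2

Answer: 19/2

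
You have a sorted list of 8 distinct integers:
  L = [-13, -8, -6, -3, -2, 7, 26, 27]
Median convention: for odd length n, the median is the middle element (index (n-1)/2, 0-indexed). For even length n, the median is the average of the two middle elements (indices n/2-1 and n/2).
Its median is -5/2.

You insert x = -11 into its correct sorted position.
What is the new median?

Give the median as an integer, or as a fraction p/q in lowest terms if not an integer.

Answer: -3

Derivation:
Old list (sorted, length 8): [-13, -8, -6, -3, -2, 7, 26, 27]
Old median = -5/2
Insert x = -11
Old length even (8). Middle pair: indices 3,4 = -3,-2.
New length odd (9). New median = single middle element.
x = -11: 1 elements are < x, 7 elements are > x.
New sorted list: [-13, -11, -8, -6, -3, -2, 7, 26, 27]
New median = -3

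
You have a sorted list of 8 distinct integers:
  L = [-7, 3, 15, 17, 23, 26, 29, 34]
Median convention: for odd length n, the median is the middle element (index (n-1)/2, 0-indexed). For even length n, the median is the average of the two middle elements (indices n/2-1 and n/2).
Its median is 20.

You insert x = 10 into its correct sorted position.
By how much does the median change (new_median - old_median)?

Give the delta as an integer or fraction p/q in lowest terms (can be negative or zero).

Answer: -3

Derivation:
Old median = 20
After inserting x = 10: new sorted = [-7, 3, 10, 15, 17, 23, 26, 29, 34]
New median = 17
Delta = 17 - 20 = -3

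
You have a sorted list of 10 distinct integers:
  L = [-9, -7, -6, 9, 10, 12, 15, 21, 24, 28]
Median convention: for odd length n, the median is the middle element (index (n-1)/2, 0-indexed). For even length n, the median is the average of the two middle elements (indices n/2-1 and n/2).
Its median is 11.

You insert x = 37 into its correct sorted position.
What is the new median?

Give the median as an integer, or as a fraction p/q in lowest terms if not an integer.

Answer: 12

Derivation:
Old list (sorted, length 10): [-9, -7, -6, 9, 10, 12, 15, 21, 24, 28]
Old median = 11
Insert x = 37
Old length even (10). Middle pair: indices 4,5 = 10,12.
New length odd (11). New median = single middle element.
x = 37: 10 elements are < x, 0 elements are > x.
New sorted list: [-9, -7, -6, 9, 10, 12, 15, 21, 24, 28, 37]
New median = 12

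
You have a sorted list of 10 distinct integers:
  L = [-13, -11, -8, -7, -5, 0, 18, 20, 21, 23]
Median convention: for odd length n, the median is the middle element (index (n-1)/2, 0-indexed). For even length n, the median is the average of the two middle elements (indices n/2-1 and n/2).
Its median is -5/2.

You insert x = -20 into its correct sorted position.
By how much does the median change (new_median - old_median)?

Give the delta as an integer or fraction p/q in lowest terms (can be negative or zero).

Answer: -5/2

Derivation:
Old median = -5/2
After inserting x = -20: new sorted = [-20, -13, -11, -8, -7, -5, 0, 18, 20, 21, 23]
New median = -5
Delta = -5 - -5/2 = -5/2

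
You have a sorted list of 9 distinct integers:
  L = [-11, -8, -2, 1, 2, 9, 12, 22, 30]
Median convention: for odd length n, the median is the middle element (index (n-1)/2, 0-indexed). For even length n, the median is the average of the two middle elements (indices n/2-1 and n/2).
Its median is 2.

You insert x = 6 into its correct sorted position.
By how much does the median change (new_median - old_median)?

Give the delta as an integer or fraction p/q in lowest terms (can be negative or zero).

Old median = 2
After inserting x = 6: new sorted = [-11, -8, -2, 1, 2, 6, 9, 12, 22, 30]
New median = 4
Delta = 4 - 2 = 2

Answer: 2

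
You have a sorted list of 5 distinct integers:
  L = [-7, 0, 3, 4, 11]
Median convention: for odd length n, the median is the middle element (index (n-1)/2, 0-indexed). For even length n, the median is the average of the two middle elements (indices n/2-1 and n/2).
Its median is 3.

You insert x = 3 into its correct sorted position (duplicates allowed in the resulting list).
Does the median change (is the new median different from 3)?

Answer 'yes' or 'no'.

Answer: no

Derivation:
Old median = 3
Insert x = 3
New median = 3
Changed? no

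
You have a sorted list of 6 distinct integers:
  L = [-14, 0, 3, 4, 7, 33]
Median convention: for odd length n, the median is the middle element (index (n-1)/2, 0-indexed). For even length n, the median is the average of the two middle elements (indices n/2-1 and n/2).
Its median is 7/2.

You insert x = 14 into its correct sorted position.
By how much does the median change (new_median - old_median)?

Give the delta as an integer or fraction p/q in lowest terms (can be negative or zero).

Answer: 1/2

Derivation:
Old median = 7/2
After inserting x = 14: new sorted = [-14, 0, 3, 4, 7, 14, 33]
New median = 4
Delta = 4 - 7/2 = 1/2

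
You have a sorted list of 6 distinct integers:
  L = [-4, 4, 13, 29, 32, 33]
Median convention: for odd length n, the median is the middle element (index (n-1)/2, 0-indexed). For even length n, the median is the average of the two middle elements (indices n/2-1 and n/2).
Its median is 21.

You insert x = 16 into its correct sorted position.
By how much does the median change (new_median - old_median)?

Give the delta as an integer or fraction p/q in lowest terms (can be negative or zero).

Answer: -5

Derivation:
Old median = 21
After inserting x = 16: new sorted = [-4, 4, 13, 16, 29, 32, 33]
New median = 16
Delta = 16 - 21 = -5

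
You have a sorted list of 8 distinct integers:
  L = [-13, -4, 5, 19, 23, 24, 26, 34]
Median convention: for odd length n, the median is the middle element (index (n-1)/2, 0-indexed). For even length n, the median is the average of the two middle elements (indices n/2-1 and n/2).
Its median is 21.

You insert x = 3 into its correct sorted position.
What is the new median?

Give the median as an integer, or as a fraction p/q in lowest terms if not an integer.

Old list (sorted, length 8): [-13, -4, 5, 19, 23, 24, 26, 34]
Old median = 21
Insert x = 3
Old length even (8). Middle pair: indices 3,4 = 19,23.
New length odd (9). New median = single middle element.
x = 3: 2 elements are < x, 6 elements are > x.
New sorted list: [-13, -4, 3, 5, 19, 23, 24, 26, 34]
New median = 19

Answer: 19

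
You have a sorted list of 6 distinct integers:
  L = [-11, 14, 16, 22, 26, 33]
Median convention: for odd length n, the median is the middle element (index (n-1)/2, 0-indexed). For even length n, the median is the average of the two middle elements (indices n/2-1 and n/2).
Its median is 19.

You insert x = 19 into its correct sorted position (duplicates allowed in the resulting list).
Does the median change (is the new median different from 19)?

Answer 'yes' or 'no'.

Old median = 19
Insert x = 19
New median = 19
Changed? no

Answer: no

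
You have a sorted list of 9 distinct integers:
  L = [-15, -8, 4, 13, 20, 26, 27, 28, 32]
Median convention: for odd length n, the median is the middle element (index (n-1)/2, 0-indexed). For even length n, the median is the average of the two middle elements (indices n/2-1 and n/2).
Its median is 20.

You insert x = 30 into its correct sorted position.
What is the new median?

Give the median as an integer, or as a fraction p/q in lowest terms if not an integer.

Answer: 23

Derivation:
Old list (sorted, length 9): [-15, -8, 4, 13, 20, 26, 27, 28, 32]
Old median = 20
Insert x = 30
Old length odd (9). Middle was index 4 = 20.
New length even (10). New median = avg of two middle elements.
x = 30: 8 elements are < x, 1 elements are > x.
New sorted list: [-15, -8, 4, 13, 20, 26, 27, 28, 30, 32]
New median = 23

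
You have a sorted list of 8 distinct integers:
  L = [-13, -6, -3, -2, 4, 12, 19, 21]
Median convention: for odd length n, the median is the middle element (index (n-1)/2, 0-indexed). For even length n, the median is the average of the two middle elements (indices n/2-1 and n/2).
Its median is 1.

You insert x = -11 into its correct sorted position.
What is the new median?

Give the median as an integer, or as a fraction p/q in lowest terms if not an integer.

Answer: -2

Derivation:
Old list (sorted, length 8): [-13, -6, -3, -2, 4, 12, 19, 21]
Old median = 1
Insert x = -11
Old length even (8). Middle pair: indices 3,4 = -2,4.
New length odd (9). New median = single middle element.
x = -11: 1 elements are < x, 7 elements are > x.
New sorted list: [-13, -11, -6, -3, -2, 4, 12, 19, 21]
New median = -2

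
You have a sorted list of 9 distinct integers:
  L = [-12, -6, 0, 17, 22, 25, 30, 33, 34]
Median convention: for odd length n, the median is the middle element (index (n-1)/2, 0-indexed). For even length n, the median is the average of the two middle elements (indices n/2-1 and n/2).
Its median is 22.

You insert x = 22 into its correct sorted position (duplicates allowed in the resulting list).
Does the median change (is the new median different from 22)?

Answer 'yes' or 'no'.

Old median = 22
Insert x = 22
New median = 22
Changed? no

Answer: no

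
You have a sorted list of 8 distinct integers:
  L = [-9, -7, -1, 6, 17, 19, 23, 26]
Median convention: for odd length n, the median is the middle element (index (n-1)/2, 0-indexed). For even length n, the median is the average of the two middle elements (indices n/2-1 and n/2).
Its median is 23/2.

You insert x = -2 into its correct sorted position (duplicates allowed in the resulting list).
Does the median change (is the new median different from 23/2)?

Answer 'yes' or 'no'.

Answer: yes

Derivation:
Old median = 23/2
Insert x = -2
New median = 6
Changed? yes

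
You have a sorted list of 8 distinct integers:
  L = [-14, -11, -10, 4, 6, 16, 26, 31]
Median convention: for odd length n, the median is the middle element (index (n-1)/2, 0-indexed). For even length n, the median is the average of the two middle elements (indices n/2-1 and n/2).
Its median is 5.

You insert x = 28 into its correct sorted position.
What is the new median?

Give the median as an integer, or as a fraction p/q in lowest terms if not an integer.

Old list (sorted, length 8): [-14, -11, -10, 4, 6, 16, 26, 31]
Old median = 5
Insert x = 28
Old length even (8). Middle pair: indices 3,4 = 4,6.
New length odd (9). New median = single middle element.
x = 28: 7 elements are < x, 1 elements are > x.
New sorted list: [-14, -11, -10, 4, 6, 16, 26, 28, 31]
New median = 6

Answer: 6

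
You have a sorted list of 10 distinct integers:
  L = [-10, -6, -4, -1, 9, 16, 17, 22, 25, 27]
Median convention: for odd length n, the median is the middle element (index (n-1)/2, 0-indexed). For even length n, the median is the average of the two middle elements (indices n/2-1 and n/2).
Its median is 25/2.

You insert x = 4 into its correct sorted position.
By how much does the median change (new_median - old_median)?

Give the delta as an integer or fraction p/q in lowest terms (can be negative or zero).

Answer: -7/2

Derivation:
Old median = 25/2
After inserting x = 4: new sorted = [-10, -6, -4, -1, 4, 9, 16, 17, 22, 25, 27]
New median = 9
Delta = 9 - 25/2 = -7/2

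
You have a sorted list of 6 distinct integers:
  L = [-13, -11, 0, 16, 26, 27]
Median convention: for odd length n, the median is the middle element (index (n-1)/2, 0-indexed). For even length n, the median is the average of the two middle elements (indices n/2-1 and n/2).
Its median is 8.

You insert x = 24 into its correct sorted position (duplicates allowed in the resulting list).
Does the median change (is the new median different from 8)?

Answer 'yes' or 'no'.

Old median = 8
Insert x = 24
New median = 16
Changed? yes

Answer: yes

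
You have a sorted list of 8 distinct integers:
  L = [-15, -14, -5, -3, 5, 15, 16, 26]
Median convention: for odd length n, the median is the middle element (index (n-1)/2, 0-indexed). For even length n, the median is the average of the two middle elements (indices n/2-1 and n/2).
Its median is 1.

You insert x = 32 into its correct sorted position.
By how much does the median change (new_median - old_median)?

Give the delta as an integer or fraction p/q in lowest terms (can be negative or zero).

Old median = 1
After inserting x = 32: new sorted = [-15, -14, -5, -3, 5, 15, 16, 26, 32]
New median = 5
Delta = 5 - 1 = 4

Answer: 4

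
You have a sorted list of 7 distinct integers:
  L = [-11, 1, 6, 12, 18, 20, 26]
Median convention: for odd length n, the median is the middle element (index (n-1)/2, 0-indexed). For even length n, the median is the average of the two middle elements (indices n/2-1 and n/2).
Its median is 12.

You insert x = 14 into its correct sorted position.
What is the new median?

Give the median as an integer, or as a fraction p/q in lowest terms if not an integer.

Answer: 13

Derivation:
Old list (sorted, length 7): [-11, 1, 6, 12, 18, 20, 26]
Old median = 12
Insert x = 14
Old length odd (7). Middle was index 3 = 12.
New length even (8). New median = avg of two middle elements.
x = 14: 4 elements are < x, 3 elements are > x.
New sorted list: [-11, 1, 6, 12, 14, 18, 20, 26]
New median = 13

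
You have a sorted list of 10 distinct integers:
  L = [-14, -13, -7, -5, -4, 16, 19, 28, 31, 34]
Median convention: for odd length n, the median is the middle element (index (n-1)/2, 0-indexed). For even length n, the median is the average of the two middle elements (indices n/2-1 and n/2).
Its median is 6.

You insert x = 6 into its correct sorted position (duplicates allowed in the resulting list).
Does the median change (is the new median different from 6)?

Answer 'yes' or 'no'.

Old median = 6
Insert x = 6
New median = 6
Changed? no

Answer: no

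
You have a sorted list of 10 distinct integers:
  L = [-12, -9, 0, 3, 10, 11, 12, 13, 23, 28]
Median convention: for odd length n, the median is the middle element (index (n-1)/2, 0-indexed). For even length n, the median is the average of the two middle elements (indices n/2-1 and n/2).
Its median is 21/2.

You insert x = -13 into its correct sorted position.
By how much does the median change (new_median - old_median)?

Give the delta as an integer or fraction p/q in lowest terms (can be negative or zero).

Answer: -1/2

Derivation:
Old median = 21/2
After inserting x = -13: new sorted = [-13, -12, -9, 0, 3, 10, 11, 12, 13, 23, 28]
New median = 10
Delta = 10 - 21/2 = -1/2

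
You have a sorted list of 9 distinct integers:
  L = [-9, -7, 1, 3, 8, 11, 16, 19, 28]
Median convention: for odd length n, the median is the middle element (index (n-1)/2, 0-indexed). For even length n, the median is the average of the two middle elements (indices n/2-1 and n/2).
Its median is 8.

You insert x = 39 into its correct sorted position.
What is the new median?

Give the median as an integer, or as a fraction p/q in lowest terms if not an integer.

Answer: 19/2

Derivation:
Old list (sorted, length 9): [-9, -7, 1, 3, 8, 11, 16, 19, 28]
Old median = 8
Insert x = 39
Old length odd (9). Middle was index 4 = 8.
New length even (10). New median = avg of two middle elements.
x = 39: 9 elements are < x, 0 elements are > x.
New sorted list: [-9, -7, 1, 3, 8, 11, 16, 19, 28, 39]
New median = 19/2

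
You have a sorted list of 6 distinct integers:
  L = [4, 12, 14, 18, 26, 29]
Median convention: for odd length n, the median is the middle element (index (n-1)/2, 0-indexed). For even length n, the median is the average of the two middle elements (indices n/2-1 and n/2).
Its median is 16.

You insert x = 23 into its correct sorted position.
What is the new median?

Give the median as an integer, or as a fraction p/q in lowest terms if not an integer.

Answer: 18

Derivation:
Old list (sorted, length 6): [4, 12, 14, 18, 26, 29]
Old median = 16
Insert x = 23
Old length even (6). Middle pair: indices 2,3 = 14,18.
New length odd (7). New median = single middle element.
x = 23: 4 elements are < x, 2 elements are > x.
New sorted list: [4, 12, 14, 18, 23, 26, 29]
New median = 18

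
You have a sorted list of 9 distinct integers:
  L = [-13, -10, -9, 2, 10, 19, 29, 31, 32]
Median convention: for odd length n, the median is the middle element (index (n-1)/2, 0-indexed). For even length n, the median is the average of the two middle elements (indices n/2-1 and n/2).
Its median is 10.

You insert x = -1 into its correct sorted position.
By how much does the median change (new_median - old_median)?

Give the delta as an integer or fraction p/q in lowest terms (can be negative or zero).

Old median = 10
After inserting x = -1: new sorted = [-13, -10, -9, -1, 2, 10, 19, 29, 31, 32]
New median = 6
Delta = 6 - 10 = -4

Answer: -4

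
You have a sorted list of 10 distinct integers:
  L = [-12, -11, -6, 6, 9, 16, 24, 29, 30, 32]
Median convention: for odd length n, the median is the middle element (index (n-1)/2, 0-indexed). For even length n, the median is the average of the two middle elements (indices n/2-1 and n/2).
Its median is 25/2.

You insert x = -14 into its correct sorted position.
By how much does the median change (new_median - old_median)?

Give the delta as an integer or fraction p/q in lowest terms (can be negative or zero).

Answer: -7/2

Derivation:
Old median = 25/2
After inserting x = -14: new sorted = [-14, -12, -11, -6, 6, 9, 16, 24, 29, 30, 32]
New median = 9
Delta = 9 - 25/2 = -7/2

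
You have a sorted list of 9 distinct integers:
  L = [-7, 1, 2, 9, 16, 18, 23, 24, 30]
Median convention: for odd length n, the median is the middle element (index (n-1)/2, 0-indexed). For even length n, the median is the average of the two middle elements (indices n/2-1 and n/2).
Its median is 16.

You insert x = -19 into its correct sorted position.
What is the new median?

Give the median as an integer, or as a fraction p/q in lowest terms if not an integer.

Old list (sorted, length 9): [-7, 1, 2, 9, 16, 18, 23, 24, 30]
Old median = 16
Insert x = -19
Old length odd (9). Middle was index 4 = 16.
New length even (10). New median = avg of two middle elements.
x = -19: 0 elements are < x, 9 elements are > x.
New sorted list: [-19, -7, 1, 2, 9, 16, 18, 23, 24, 30]
New median = 25/2

Answer: 25/2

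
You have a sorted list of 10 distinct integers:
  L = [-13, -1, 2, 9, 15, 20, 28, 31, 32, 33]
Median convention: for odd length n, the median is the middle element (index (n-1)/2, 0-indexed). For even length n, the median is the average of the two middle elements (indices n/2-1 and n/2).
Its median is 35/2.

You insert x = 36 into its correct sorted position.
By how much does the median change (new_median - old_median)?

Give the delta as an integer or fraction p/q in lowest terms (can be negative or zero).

Answer: 5/2

Derivation:
Old median = 35/2
After inserting x = 36: new sorted = [-13, -1, 2, 9, 15, 20, 28, 31, 32, 33, 36]
New median = 20
Delta = 20 - 35/2 = 5/2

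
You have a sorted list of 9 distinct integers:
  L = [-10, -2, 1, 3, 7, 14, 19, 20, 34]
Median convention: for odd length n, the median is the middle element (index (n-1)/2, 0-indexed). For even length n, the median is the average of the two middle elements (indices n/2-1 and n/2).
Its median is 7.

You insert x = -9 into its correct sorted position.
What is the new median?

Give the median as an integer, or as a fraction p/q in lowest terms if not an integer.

Old list (sorted, length 9): [-10, -2, 1, 3, 7, 14, 19, 20, 34]
Old median = 7
Insert x = -9
Old length odd (9). Middle was index 4 = 7.
New length even (10). New median = avg of two middle elements.
x = -9: 1 elements are < x, 8 elements are > x.
New sorted list: [-10, -9, -2, 1, 3, 7, 14, 19, 20, 34]
New median = 5

Answer: 5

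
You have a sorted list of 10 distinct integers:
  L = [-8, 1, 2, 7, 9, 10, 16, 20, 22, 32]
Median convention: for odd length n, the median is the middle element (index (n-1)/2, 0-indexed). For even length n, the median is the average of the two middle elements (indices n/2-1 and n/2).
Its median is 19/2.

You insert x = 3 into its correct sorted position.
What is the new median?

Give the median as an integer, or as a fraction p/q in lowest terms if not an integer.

Old list (sorted, length 10): [-8, 1, 2, 7, 9, 10, 16, 20, 22, 32]
Old median = 19/2
Insert x = 3
Old length even (10). Middle pair: indices 4,5 = 9,10.
New length odd (11). New median = single middle element.
x = 3: 3 elements are < x, 7 elements are > x.
New sorted list: [-8, 1, 2, 3, 7, 9, 10, 16, 20, 22, 32]
New median = 9

Answer: 9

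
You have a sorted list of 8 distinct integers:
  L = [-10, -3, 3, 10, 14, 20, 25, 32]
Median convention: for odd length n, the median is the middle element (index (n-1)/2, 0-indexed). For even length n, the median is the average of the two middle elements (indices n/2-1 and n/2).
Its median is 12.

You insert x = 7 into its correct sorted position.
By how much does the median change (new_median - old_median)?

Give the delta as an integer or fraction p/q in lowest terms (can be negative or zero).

Answer: -2

Derivation:
Old median = 12
After inserting x = 7: new sorted = [-10, -3, 3, 7, 10, 14, 20, 25, 32]
New median = 10
Delta = 10 - 12 = -2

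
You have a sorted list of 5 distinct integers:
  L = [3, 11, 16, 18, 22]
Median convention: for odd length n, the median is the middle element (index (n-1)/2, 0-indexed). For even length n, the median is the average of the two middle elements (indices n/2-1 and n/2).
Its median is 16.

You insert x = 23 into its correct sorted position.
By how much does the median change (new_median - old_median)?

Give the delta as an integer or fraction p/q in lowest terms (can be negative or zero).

Old median = 16
After inserting x = 23: new sorted = [3, 11, 16, 18, 22, 23]
New median = 17
Delta = 17 - 16 = 1

Answer: 1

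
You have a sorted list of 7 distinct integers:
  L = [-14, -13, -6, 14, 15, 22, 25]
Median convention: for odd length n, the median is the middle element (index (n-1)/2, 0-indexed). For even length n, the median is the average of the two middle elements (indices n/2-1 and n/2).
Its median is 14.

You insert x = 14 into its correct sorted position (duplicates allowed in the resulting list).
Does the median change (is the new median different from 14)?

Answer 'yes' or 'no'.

Answer: no

Derivation:
Old median = 14
Insert x = 14
New median = 14
Changed? no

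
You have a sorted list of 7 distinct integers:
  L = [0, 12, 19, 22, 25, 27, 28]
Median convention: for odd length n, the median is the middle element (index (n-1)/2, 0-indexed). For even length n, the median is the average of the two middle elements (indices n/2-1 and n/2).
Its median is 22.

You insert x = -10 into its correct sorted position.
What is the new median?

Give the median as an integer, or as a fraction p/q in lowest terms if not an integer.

Answer: 41/2

Derivation:
Old list (sorted, length 7): [0, 12, 19, 22, 25, 27, 28]
Old median = 22
Insert x = -10
Old length odd (7). Middle was index 3 = 22.
New length even (8). New median = avg of two middle elements.
x = -10: 0 elements are < x, 7 elements are > x.
New sorted list: [-10, 0, 12, 19, 22, 25, 27, 28]
New median = 41/2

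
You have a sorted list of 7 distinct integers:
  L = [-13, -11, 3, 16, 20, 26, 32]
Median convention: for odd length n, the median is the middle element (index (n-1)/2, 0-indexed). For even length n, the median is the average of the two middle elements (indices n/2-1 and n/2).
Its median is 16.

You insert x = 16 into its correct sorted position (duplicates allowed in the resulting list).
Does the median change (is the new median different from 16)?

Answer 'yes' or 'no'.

Old median = 16
Insert x = 16
New median = 16
Changed? no

Answer: no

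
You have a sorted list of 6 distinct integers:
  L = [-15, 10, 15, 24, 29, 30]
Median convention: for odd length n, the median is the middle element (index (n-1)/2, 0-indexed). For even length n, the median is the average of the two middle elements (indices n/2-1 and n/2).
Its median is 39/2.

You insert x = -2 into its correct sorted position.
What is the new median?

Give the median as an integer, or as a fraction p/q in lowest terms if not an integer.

Old list (sorted, length 6): [-15, 10, 15, 24, 29, 30]
Old median = 39/2
Insert x = -2
Old length even (6). Middle pair: indices 2,3 = 15,24.
New length odd (7). New median = single middle element.
x = -2: 1 elements are < x, 5 elements are > x.
New sorted list: [-15, -2, 10, 15, 24, 29, 30]
New median = 15

Answer: 15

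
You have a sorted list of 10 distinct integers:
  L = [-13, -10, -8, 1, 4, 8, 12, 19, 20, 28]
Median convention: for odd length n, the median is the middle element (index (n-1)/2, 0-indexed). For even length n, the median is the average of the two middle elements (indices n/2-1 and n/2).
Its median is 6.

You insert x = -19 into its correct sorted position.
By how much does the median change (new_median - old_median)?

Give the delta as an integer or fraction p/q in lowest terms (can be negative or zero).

Old median = 6
After inserting x = -19: new sorted = [-19, -13, -10, -8, 1, 4, 8, 12, 19, 20, 28]
New median = 4
Delta = 4 - 6 = -2

Answer: -2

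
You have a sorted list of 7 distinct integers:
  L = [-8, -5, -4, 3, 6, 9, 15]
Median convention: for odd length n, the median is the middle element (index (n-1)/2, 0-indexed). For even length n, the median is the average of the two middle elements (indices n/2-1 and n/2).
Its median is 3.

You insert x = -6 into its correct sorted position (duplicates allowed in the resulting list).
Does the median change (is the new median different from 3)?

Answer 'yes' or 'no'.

Answer: yes

Derivation:
Old median = 3
Insert x = -6
New median = -1/2
Changed? yes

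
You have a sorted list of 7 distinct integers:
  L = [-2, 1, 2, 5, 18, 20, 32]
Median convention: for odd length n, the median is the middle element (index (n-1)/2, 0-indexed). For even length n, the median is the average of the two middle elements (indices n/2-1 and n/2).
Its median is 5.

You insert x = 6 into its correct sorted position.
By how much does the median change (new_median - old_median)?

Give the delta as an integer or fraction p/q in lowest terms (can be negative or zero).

Old median = 5
After inserting x = 6: new sorted = [-2, 1, 2, 5, 6, 18, 20, 32]
New median = 11/2
Delta = 11/2 - 5 = 1/2

Answer: 1/2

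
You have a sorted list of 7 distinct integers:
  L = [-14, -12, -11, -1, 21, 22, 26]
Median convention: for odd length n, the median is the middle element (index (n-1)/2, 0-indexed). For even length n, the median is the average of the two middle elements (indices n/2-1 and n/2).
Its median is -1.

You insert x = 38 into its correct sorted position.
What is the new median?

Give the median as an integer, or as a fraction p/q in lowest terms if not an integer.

Old list (sorted, length 7): [-14, -12, -11, -1, 21, 22, 26]
Old median = -1
Insert x = 38
Old length odd (7). Middle was index 3 = -1.
New length even (8). New median = avg of two middle elements.
x = 38: 7 elements are < x, 0 elements are > x.
New sorted list: [-14, -12, -11, -1, 21, 22, 26, 38]
New median = 10

Answer: 10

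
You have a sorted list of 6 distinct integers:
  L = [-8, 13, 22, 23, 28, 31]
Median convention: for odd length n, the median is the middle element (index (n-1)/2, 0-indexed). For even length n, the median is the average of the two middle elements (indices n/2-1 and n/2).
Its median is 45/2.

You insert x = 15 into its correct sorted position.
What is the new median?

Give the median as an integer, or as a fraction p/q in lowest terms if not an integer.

Old list (sorted, length 6): [-8, 13, 22, 23, 28, 31]
Old median = 45/2
Insert x = 15
Old length even (6). Middle pair: indices 2,3 = 22,23.
New length odd (7). New median = single middle element.
x = 15: 2 elements are < x, 4 elements are > x.
New sorted list: [-8, 13, 15, 22, 23, 28, 31]
New median = 22

Answer: 22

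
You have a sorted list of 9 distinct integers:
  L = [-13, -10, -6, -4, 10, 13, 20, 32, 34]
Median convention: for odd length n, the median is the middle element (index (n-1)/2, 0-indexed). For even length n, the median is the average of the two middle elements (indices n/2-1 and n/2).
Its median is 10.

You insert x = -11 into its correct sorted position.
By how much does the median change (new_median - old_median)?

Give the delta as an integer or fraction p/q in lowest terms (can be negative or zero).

Old median = 10
After inserting x = -11: new sorted = [-13, -11, -10, -6, -4, 10, 13, 20, 32, 34]
New median = 3
Delta = 3 - 10 = -7

Answer: -7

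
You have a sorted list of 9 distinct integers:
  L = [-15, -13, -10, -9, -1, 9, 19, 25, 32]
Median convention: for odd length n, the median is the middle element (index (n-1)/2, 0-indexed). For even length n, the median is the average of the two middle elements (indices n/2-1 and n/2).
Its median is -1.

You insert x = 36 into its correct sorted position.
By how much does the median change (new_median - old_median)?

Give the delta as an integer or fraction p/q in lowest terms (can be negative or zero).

Answer: 5

Derivation:
Old median = -1
After inserting x = 36: new sorted = [-15, -13, -10, -9, -1, 9, 19, 25, 32, 36]
New median = 4
Delta = 4 - -1 = 5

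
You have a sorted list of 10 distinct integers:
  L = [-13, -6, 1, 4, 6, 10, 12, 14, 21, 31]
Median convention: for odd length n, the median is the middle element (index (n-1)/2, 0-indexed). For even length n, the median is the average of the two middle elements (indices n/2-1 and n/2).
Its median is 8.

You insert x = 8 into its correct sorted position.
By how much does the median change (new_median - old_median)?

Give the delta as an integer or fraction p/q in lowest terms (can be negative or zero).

Answer: 0

Derivation:
Old median = 8
After inserting x = 8: new sorted = [-13, -6, 1, 4, 6, 8, 10, 12, 14, 21, 31]
New median = 8
Delta = 8 - 8 = 0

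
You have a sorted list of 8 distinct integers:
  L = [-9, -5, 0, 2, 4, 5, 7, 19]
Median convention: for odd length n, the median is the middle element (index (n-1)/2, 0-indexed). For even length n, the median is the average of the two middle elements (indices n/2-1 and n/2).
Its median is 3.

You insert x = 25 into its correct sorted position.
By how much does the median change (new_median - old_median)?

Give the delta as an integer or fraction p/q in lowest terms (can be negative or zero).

Answer: 1

Derivation:
Old median = 3
After inserting x = 25: new sorted = [-9, -5, 0, 2, 4, 5, 7, 19, 25]
New median = 4
Delta = 4 - 3 = 1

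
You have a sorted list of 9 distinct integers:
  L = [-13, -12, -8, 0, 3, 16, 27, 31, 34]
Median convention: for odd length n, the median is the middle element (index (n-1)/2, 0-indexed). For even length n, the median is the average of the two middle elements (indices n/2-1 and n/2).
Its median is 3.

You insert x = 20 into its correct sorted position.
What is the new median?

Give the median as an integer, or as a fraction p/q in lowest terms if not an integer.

Answer: 19/2

Derivation:
Old list (sorted, length 9): [-13, -12, -8, 0, 3, 16, 27, 31, 34]
Old median = 3
Insert x = 20
Old length odd (9). Middle was index 4 = 3.
New length even (10). New median = avg of two middle elements.
x = 20: 6 elements are < x, 3 elements are > x.
New sorted list: [-13, -12, -8, 0, 3, 16, 20, 27, 31, 34]
New median = 19/2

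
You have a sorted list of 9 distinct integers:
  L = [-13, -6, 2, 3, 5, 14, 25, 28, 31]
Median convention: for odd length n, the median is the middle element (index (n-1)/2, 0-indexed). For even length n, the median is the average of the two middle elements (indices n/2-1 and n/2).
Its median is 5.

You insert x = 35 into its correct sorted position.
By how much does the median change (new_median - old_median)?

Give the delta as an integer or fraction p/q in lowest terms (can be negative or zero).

Old median = 5
After inserting x = 35: new sorted = [-13, -6, 2, 3, 5, 14, 25, 28, 31, 35]
New median = 19/2
Delta = 19/2 - 5 = 9/2

Answer: 9/2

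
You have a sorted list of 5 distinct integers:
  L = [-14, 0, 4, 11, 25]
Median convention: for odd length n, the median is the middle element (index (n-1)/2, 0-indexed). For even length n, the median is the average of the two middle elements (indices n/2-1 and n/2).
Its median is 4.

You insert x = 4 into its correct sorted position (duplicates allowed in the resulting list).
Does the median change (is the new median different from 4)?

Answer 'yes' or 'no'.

Old median = 4
Insert x = 4
New median = 4
Changed? no

Answer: no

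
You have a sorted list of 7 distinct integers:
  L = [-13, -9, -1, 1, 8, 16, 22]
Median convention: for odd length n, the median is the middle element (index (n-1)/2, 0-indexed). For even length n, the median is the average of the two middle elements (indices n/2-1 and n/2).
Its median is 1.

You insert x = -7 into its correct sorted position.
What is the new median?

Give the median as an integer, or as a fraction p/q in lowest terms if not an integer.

Answer: 0

Derivation:
Old list (sorted, length 7): [-13, -9, -1, 1, 8, 16, 22]
Old median = 1
Insert x = -7
Old length odd (7). Middle was index 3 = 1.
New length even (8). New median = avg of two middle elements.
x = -7: 2 elements are < x, 5 elements are > x.
New sorted list: [-13, -9, -7, -1, 1, 8, 16, 22]
New median = 0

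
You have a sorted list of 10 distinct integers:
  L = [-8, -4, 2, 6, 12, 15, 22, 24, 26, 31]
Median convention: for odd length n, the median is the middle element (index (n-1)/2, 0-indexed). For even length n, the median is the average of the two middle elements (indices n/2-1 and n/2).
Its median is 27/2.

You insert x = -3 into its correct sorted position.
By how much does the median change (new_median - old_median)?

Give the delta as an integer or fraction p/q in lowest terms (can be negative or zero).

Old median = 27/2
After inserting x = -3: new sorted = [-8, -4, -3, 2, 6, 12, 15, 22, 24, 26, 31]
New median = 12
Delta = 12 - 27/2 = -3/2

Answer: -3/2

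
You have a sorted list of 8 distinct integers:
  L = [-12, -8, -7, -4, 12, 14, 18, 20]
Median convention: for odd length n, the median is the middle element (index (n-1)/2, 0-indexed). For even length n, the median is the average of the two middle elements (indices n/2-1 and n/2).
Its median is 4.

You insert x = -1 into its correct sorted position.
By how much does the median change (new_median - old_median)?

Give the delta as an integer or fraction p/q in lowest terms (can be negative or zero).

Answer: -5

Derivation:
Old median = 4
After inserting x = -1: new sorted = [-12, -8, -7, -4, -1, 12, 14, 18, 20]
New median = -1
Delta = -1 - 4 = -5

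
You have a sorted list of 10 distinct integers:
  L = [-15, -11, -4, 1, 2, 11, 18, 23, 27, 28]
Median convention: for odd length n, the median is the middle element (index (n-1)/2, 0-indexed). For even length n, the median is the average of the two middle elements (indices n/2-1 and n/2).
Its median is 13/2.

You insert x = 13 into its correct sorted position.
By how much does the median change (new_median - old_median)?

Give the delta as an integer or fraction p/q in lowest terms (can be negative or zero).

Answer: 9/2

Derivation:
Old median = 13/2
After inserting x = 13: new sorted = [-15, -11, -4, 1, 2, 11, 13, 18, 23, 27, 28]
New median = 11
Delta = 11 - 13/2 = 9/2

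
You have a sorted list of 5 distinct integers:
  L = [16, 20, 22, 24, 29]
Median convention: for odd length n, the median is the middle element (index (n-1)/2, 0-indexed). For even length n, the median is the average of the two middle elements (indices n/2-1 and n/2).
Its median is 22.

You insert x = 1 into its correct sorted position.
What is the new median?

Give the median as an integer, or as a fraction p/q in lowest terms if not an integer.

Old list (sorted, length 5): [16, 20, 22, 24, 29]
Old median = 22
Insert x = 1
Old length odd (5). Middle was index 2 = 22.
New length even (6). New median = avg of two middle elements.
x = 1: 0 elements are < x, 5 elements are > x.
New sorted list: [1, 16, 20, 22, 24, 29]
New median = 21

Answer: 21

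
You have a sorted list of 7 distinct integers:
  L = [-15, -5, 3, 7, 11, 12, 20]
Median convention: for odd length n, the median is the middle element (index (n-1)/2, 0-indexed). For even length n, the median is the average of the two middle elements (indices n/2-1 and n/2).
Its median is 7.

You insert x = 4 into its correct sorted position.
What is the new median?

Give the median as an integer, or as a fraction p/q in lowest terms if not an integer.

Old list (sorted, length 7): [-15, -5, 3, 7, 11, 12, 20]
Old median = 7
Insert x = 4
Old length odd (7). Middle was index 3 = 7.
New length even (8). New median = avg of two middle elements.
x = 4: 3 elements are < x, 4 elements are > x.
New sorted list: [-15, -5, 3, 4, 7, 11, 12, 20]
New median = 11/2

Answer: 11/2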